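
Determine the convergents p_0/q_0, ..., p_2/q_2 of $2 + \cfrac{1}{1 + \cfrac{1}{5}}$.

2/1, 3/1, 17/6

Using the convergent recurrence p_i = a_i*p_{i-1} + p_{i-2}, q_i = a_i*q_{i-1} + q_{i-2} with p_{-2}=0, p_{-1}=1, q_{-2}=1, q_{-1}=0:
  i=0: a_0=2, p_0 = 2*1 + 0 = 2, q_0 = 2*0 + 1 = 1.
  i=1: a_1=1, p_1 = 1*2 + 1 = 3, q_1 = 1*1 + 0 = 1.
  i=2: a_2=5, p_2 = 5*3 + 2 = 17, q_2 = 5*1 + 1 = 6.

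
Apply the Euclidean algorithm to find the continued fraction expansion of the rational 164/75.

[2; 5, 2, 1, 4]

Run the Euclidean algorithm on 164 and 75; the successive quotients are the partial quotients a_0, a_1, ... (each step inverts the fractional part left over by the previous one):
  164 = 2*75 + 14, so a_0 = 2.
  75 = 5*14 + 5, so a_1 = 5.
  14 = 2*5 + 4, so a_2 = 2.
  5 = 1*4 + 1, so a_3 = 1.
  4 = 4*1 + 0, so a_4 = 4.
The remainder reaches 0 after 5 divisions, so the expansion has 5 partial quotients, read off in order.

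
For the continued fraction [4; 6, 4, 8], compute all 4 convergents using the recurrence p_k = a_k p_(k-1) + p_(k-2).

4/1, 25/6, 104/25, 857/206

Using the convergent recurrence p_i = a_i*p_{i-1} + p_{i-2}, q_i = a_i*q_{i-1} + q_{i-2} with p_{-2}=0, p_{-1}=1, q_{-2}=1, q_{-1}=0:
  i=0: a_0=4, p_0 = 4*1 + 0 = 4, q_0 = 4*0 + 1 = 1.
  i=1: a_1=6, p_1 = 6*4 + 1 = 25, q_1 = 6*1 + 0 = 6.
  i=2: a_2=4, p_2 = 4*25 + 4 = 104, q_2 = 4*6 + 1 = 25.
  i=3: a_3=8, p_3 = 8*104 + 25 = 857, q_3 = 8*25 + 6 = 206.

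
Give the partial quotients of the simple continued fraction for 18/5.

Run the Euclidean algorithm on 18 and 5; the successive quotients are the partial quotients a_0, a_1, ... (each step inverts the fractional part left over by the previous one):
  18 = 3*5 + 3, so a_0 = 3.
  5 = 1*3 + 2, so a_1 = 1.
  3 = 1*2 + 1, so a_2 = 1.
  2 = 2*1 + 0, so a_3 = 2.
The remainder reaches 0 after 4 divisions, so the expansion has 4 partial quotients, read off in order.

[3; 1, 1, 2]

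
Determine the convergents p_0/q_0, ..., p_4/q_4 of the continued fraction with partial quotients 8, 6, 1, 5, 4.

Using the convergent recurrence p_i = a_i*p_{i-1} + p_{i-2}, q_i = a_i*q_{i-1} + q_{i-2} with p_{-2}=0, p_{-1}=1, q_{-2}=1, q_{-1}=0:
  i=0: a_0=8, p_0 = 8*1 + 0 = 8, q_0 = 8*0 + 1 = 1.
  i=1: a_1=6, p_1 = 6*8 + 1 = 49, q_1 = 6*1 + 0 = 6.
  i=2: a_2=1, p_2 = 1*49 + 8 = 57, q_2 = 1*6 + 1 = 7.
  i=3: a_3=5, p_3 = 5*57 + 49 = 334, q_3 = 5*7 + 6 = 41.
  i=4: a_4=4, p_4 = 4*334 + 57 = 1393, q_4 = 4*41 + 7 = 171.

8/1, 49/6, 57/7, 334/41, 1393/171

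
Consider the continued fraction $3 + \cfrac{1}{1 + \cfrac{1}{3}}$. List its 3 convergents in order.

3/1, 4/1, 15/4

Using the convergent recurrence p_i = a_i*p_{i-1} + p_{i-2}, q_i = a_i*q_{i-1} + q_{i-2} with p_{-2}=0, p_{-1}=1, q_{-2}=1, q_{-1}=0:
  i=0: a_0=3, p_0 = 3*1 + 0 = 3, q_0 = 3*0 + 1 = 1.
  i=1: a_1=1, p_1 = 1*3 + 1 = 4, q_1 = 1*1 + 0 = 1.
  i=2: a_2=3, p_2 = 3*4 + 3 = 15, q_2 = 3*1 + 1 = 4.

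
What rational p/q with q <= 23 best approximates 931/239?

Expand x = 931/239 as a continued fraction with the Euclidean algorithm:
  931 = 3*239 + 214, so a_0 = 3.
  239 = 1*214 + 25, so a_1 = 1.
  214 = 8*25 + 14, so a_2 = 8.
  25 = 1*14 + 11, so a_3 = 1.
  14 = 1*11 + 3, so a_4 = 1.
  11 = 3*3 + 2, so a_5 = 3.
  3 = 1*2 + 1, so a_6 = 1.
  2 = 2*1 + 0, so a_7 = 2.
so x = [3; 1, 8, 1, 1, 3, 1, 2].
Convergents (p_i = a_i*p_{i-1} + p_{i-2}, q_i = a_i*q_{i-1} + q_{i-2} with p_{-2}=0, p_{-1}=1, q_{-2}=1, q_{-1}=0), until the denominator exceeds 23:
  i=0: a_0=3, p_0 = 3*1 + 0 = 3, q_0 = 3*0 + 1 = 1.
  i=1: a_1=1, p_1 = 1*3 + 1 = 4, q_1 = 1*1 + 0 = 1.
  i=2: a_2=8, p_2 = 8*4 + 3 = 35, q_2 = 8*1 + 1 = 9.
  i=3: a_3=1, p_3 = 1*35 + 4 = 39, q_3 = 1*9 + 1 = 10.
  i=4: a_4=1, p_4 = 1*39 + 35 = 74, q_4 = 1*10 + 9 = 19.
  i=5: a_5=3, p_5 = 3*74 + 39 = 261, q_5 = 3*19 + 10 = 67.
q_5 = 67 > 23, so the last convergent with denominator <= 23 is p_4/q_4 = 74/19.
The closest fraction with denominator <= 23 is either p_4/q_4 or the intermediate fraction (k*p_4 + p_3)/(k*q_4 + q_3) with the largest k >= 1 whose denominator stays <= 23; these approach x as k grows, and every other convergent or intermediate fraction in range is farther away.
Largest k: floor((23 - q_3)/q_4) = floor((23 - 10)/19) = 0.
Since k = 0, no intermediate fraction beyond p_4/q_4 has denominator <= 23, so the convergent 74/19 is the closest (its error is |931*19 - 74*239|/(239*19) = 3/4541).

74/19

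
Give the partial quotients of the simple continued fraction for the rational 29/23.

[1; 3, 1, 5]

Run the Euclidean algorithm on 29 and 23; the successive quotients are the partial quotients a_0, a_1, ... (each step inverts the fractional part left over by the previous one):
  29 = 1*23 + 6, so a_0 = 1.
  23 = 3*6 + 5, so a_1 = 3.
  6 = 1*5 + 1, so a_2 = 1.
  5 = 5*1 + 0, so a_3 = 5.
The remainder reaches 0 after 4 divisions, so the expansion has 4 partial quotients, read off in order.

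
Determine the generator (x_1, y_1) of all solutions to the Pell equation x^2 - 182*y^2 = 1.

(x, y) = (27, 2)

First expand sqrt(182) as a continued fraction. With x_i = (sqrt(182) + m_i)/d_i and (m_0, d_0) = (0, 1): a_0 = floor(sqrt(182)) = 13, since 13^2 = 169 <= 182 < 196 = 14^2.
Iterate m_{i+1} = d_i*a_i - m_i, d_{i+1} = (182 - m_{i+1}^2)/d_i, a_{i+1} = floor((a_0 + m_{i+1})/d_{i+1}):
  m_1 = 1*13 - 0 = 13, d_1 = (182 - 13^2)/1 = 13/1 = 13, a_1 = floor((13 + 13)/13) = 2.
  m_2 = 13*2 - 13 = 13, d_2 = (182 - 13^2)/13 = 13/13 = 1, a_2 = floor((13 + 13)/1) = 26.
  m_3 = 1*26 - 13 = 13, d_3 = (182 - 13^2)/1 = 13/1 = 13: (m_3, d_3) = (m_1, d_1) = (13, 13), so from here the quotients repeat a_1, a_2; the period length is 2.
So sqrt(182) = [13; (2, 26)] with period length k = 2.
k is even, so the fundamental solution of x^2 - 182y^2 = 1 is (p_{k-1}, q_{k-1}) = (p_1, q_1); compute convergents through index 1.
Convergents (p_i = a_i*p_{i-1} + p_{i-2}, q_i = a_i*q_{i-1} + q_{i-2} with p_{-2}=0, p_{-1}=1, q_{-2}=1, q_{-1}=0):
  i=0: a_0=13, p_0 = 13*1 + 0 = 13, q_0 = 13*0 + 1 = 1.
  i=1: a_1=2, p_1 = 2*13 + 1 = 27, q_1 = 2*1 + 0 = 2.
Check: 27^2 - 182*2^2 = 729 - 728 = 1, so (x, y) = (27, 2) solves the equation, and by the theorem it is the least positive solution.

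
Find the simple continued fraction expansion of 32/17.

Run the Euclidean algorithm on 32 and 17; the successive quotients are the partial quotients a_0, a_1, ... (each step inverts the fractional part left over by the previous one):
  32 = 1*17 + 15, so a_0 = 1.
  17 = 1*15 + 2, so a_1 = 1.
  15 = 7*2 + 1, so a_2 = 7.
  2 = 2*1 + 0, so a_3 = 2.
The remainder reaches 0 after 4 divisions, so the expansion has 4 partial quotients, read off in order.

[1; 1, 7, 2]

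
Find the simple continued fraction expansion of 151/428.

Run the Euclidean algorithm on 151 and 428; the successive quotients are the partial quotients a_0, a_1, ... (each step inverts the fractional part left over by the previous one):
  151 = 0*428 + 151, so a_0 = 0.
  428 = 2*151 + 126, so a_1 = 2.
  151 = 1*126 + 25, so a_2 = 1.
  126 = 5*25 + 1, so a_3 = 5.
  25 = 25*1 + 0, so a_4 = 25.
The remainder reaches 0 after 5 divisions, so the expansion has 5 partial quotients, read off in order.

[0; 2, 1, 5, 25]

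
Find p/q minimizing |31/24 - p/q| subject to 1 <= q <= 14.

9/7

Expand x = 31/24 as a continued fraction with the Euclidean algorithm:
  31 = 1*24 + 7, so a_0 = 1.
  24 = 3*7 + 3, so a_1 = 3.
  7 = 2*3 + 1, so a_2 = 2.
  3 = 3*1 + 0, so a_3 = 3.
so x = [1; 3, 2, 3].
Convergents (p_i = a_i*p_{i-1} + p_{i-2}, q_i = a_i*q_{i-1} + q_{i-2} with p_{-2}=0, p_{-1}=1, q_{-2}=1, q_{-1}=0), until the denominator exceeds 14:
  i=0: a_0=1, p_0 = 1*1 + 0 = 1, q_0 = 1*0 + 1 = 1.
  i=1: a_1=3, p_1 = 3*1 + 1 = 4, q_1 = 3*1 + 0 = 3.
  i=2: a_2=2, p_2 = 2*4 + 1 = 9, q_2 = 2*3 + 1 = 7.
  i=3: a_3=3, p_3 = 3*9 + 4 = 31, q_3 = 3*7 + 3 = 24.
q_3 = 24 > 14, so the last convergent with denominator <= 14 is p_2/q_2 = 9/7.
The closest fraction with denominator <= 14 is either p_2/q_2 or the intermediate fraction (k*p_2 + p_1)/(k*q_2 + q_1) with the largest k >= 1 whose denominator stays <= 14; these approach x as k grows, and every other convergent or intermediate fraction in range is farther away.
Largest k: floor((14 - q_1)/q_2) = floor((14 - 3)/7) = 1.
That gives (1*9 + 4)/(1*7 + 3) = 13/10.
Compare the errors: |x - 9/7| = |31*7 - 9*24|/(24*7) = 1/168, and |x - 13/10| = |31*10 - 13*24|/(24*10) = 2/240.
Cross-multiplying, 1*240 = 240 < 336 = 2*168, so 1/168 is smaller: the convergent 9/7 is closer to x than 13/10.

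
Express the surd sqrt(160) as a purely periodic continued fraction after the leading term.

[12; (1, 1, 1, 5, 1, 1, 1, 24)]

Write x_i = (sqrt(160) + m_i)/d_i with (m_0, d_0) = (0, 1). a_0 = floor(sqrt(160)) = 12, since 12^2 = 144 <= 160 < 169 = 13^2.
Iterate m_{i+1} = d_i*a_i - m_i, d_{i+1} = (160 - m_{i+1}^2)/d_i, a_{i+1} = floor((a_0 + m_{i+1})/d_{i+1}):
  m_1 = 1*12 - 0 = 12, d_1 = (160 - 12^2)/1 = 16/1 = 16, a_1 = floor((12 + 12)/16) = 1.
  m_2 = 16*1 - 12 = 4, d_2 = (160 - 4^2)/16 = 144/16 = 9, a_2 = floor((12 + 4)/9) = 1.
  m_3 = 9*1 - 4 = 5, d_3 = (160 - 5^2)/9 = 135/9 = 15, a_3 = floor((12 + 5)/15) = 1.
  m_4 = 15*1 - 5 = 10, d_4 = (160 - 10^2)/15 = 60/15 = 4, a_4 = floor((12 + 10)/4) = 5.
  m_5 = 4*5 - 10 = 10, d_5 = (160 - 10^2)/4 = 60/4 = 15, a_5 = floor((12 + 10)/15) = 1.
  m_6 = 15*1 - 10 = 5, d_6 = (160 - 5^2)/15 = 135/15 = 9, a_6 = floor((12 + 5)/9) = 1.
  m_7 = 9*1 - 5 = 4, d_7 = (160 - 4^2)/9 = 144/9 = 16, a_7 = floor((12 + 4)/16) = 1.
  m_8 = 16*1 - 4 = 12, d_8 = (160 - 12^2)/16 = 16/16 = 1, a_8 = floor((12 + 12)/1) = 24.
  m_9 = 1*24 - 12 = 12, d_9 = (160 - 12^2)/1 = 16/1 = 16: (m_9, d_9) = (m_1, d_1) = (12, 16), so from here the quotients repeat a_1, ..., a_8; the period length is 8.
Hence the expansion of sqrt(160) is a_0 = 12 followed by the repeating block 1, 1, 1, 5, 1, 1, 1, 24 (period 8).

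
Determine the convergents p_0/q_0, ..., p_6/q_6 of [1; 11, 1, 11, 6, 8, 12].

1/1, 12/11, 13/12, 155/143, 943/870, 7699/7103, 93331/86106

Using the convergent recurrence p_i = a_i*p_{i-1} + p_{i-2}, q_i = a_i*q_{i-1} + q_{i-2} with p_{-2}=0, p_{-1}=1, q_{-2}=1, q_{-1}=0:
  i=0: a_0=1, p_0 = 1*1 + 0 = 1, q_0 = 1*0 + 1 = 1.
  i=1: a_1=11, p_1 = 11*1 + 1 = 12, q_1 = 11*1 + 0 = 11.
  i=2: a_2=1, p_2 = 1*12 + 1 = 13, q_2 = 1*11 + 1 = 12.
  i=3: a_3=11, p_3 = 11*13 + 12 = 155, q_3 = 11*12 + 11 = 143.
  i=4: a_4=6, p_4 = 6*155 + 13 = 943, q_4 = 6*143 + 12 = 870.
  i=5: a_5=8, p_5 = 8*943 + 155 = 7699, q_5 = 8*870 + 143 = 7103.
  i=6: a_6=12, p_6 = 12*7699 + 943 = 93331, q_6 = 12*7103 + 870 = 86106.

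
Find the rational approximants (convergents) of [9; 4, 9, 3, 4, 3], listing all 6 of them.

9/1, 37/4, 342/37, 1063/115, 4594/497, 14845/1606

Using the convergent recurrence p_i = a_i*p_{i-1} + p_{i-2}, q_i = a_i*q_{i-1} + q_{i-2} with p_{-2}=0, p_{-1}=1, q_{-2}=1, q_{-1}=0:
  i=0: a_0=9, p_0 = 9*1 + 0 = 9, q_0 = 9*0 + 1 = 1.
  i=1: a_1=4, p_1 = 4*9 + 1 = 37, q_1 = 4*1 + 0 = 4.
  i=2: a_2=9, p_2 = 9*37 + 9 = 342, q_2 = 9*4 + 1 = 37.
  i=3: a_3=3, p_3 = 3*342 + 37 = 1063, q_3 = 3*37 + 4 = 115.
  i=4: a_4=4, p_4 = 4*1063 + 342 = 4594, q_4 = 4*115 + 37 = 497.
  i=5: a_5=3, p_5 = 3*4594 + 1063 = 14845, q_5 = 3*497 + 115 = 1606.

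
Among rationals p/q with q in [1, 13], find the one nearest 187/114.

18/11

Expand x = 187/114 as a continued fraction with the Euclidean algorithm:
  187 = 1*114 + 73, so a_0 = 1.
  114 = 1*73 + 41, so a_1 = 1.
  73 = 1*41 + 32, so a_2 = 1.
  41 = 1*32 + 9, so a_3 = 1.
  32 = 3*9 + 5, so a_4 = 3.
  9 = 1*5 + 4, so a_5 = 1.
  5 = 1*4 + 1, so a_6 = 1.
  4 = 4*1 + 0, so a_7 = 4.
so x = [1; 1, 1, 1, 3, 1, 1, 4].
Convergents (p_i = a_i*p_{i-1} + p_{i-2}, q_i = a_i*q_{i-1} + q_{i-2} with p_{-2}=0, p_{-1}=1, q_{-2}=1, q_{-1}=0), until the denominator exceeds 13:
  i=0: a_0=1, p_0 = 1*1 + 0 = 1, q_0 = 1*0 + 1 = 1.
  i=1: a_1=1, p_1 = 1*1 + 1 = 2, q_1 = 1*1 + 0 = 1.
  i=2: a_2=1, p_2 = 1*2 + 1 = 3, q_2 = 1*1 + 1 = 2.
  i=3: a_3=1, p_3 = 1*3 + 2 = 5, q_3 = 1*2 + 1 = 3.
  i=4: a_4=3, p_4 = 3*5 + 3 = 18, q_4 = 3*3 + 2 = 11.
  i=5: a_5=1, p_5 = 1*18 + 5 = 23, q_5 = 1*11 + 3 = 14.
q_5 = 14 > 13, so the last convergent with denominator <= 13 is p_4/q_4 = 18/11.
The closest fraction with denominator <= 13 is either p_4/q_4 or the intermediate fraction (k*p_4 + p_3)/(k*q_4 + q_3) with the largest k >= 1 whose denominator stays <= 13; these approach x as k grows, and every other convergent or intermediate fraction in range is farther away.
Largest k: floor((13 - q_3)/q_4) = floor((13 - 3)/11) = 0.
Since k = 0, no intermediate fraction beyond p_4/q_4 has denominator <= 13, so the convergent 18/11 is the closest (its error is |187*11 - 18*114|/(114*11) = 5/1254).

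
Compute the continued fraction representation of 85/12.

[7; 12]

Run the Euclidean algorithm on 85 and 12; the successive quotients are the partial quotients a_0, a_1, ... (each step inverts the fractional part left over by the previous one):
  85 = 7*12 + 1, so a_0 = 7.
  12 = 12*1 + 0, so a_1 = 12.
The remainder reaches 0 after 2 divisions, so the expansion has 2 partial quotients, read off in order.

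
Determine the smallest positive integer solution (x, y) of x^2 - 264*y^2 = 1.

(x, y) = (65, 4)

First expand sqrt(264) as a continued fraction. With x_i = (sqrt(264) + m_i)/d_i and (m_0, d_0) = (0, 1): a_0 = floor(sqrt(264)) = 16, since 16^2 = 256 <= 264 < 289 = 17^2.
Iterate m_{i+1} = d_i*a_i - m_i, d_{i+1} = (264 - m_{i+1}^2)/d_i, a_{i+1} = floor((a_0 + m_{i+1})/d_{i+1}):
  m_1 = 1*16 - 0 = 16, d_1 = (264 - 16^2)/1 = 8/1 = 8, a_1 = floor((16 + 16)/8) = 4.
  m_2 = 8*4 - 16 = 16, d_2 = (264 - 16^2)/8 = 8/8 = 1, a_2 = floor((16 + 16)/1) = 32.
  m_3 = 1*32 - 16 = 16, d_3 = (264 - 16^2)/1 = 8/1 = 8: (m_3, d_3) = (m_1, d_1) = (16, 8), so from here the quotients repeat a_1, a_2; the period length is 2.
So sqrt(264) = [16; (4, 32)] with period length k = 2.
k is even, so the fundamental solution of x^2 - 264y^2 = 1 is (p_{k-1}, q_{k-1}) = (p_1, q_1); compute convergents through index 1.
Convergents (p_i = a_i*p_{i-1} + p_{i-2}, q_i = a_i*q_{i-1} + q_{i-2} with p_{-2}=0, p_{-1}=1, q_{-2}=1, q_{-1}=0):
  i=0: a_0=16, p_0 = 16*1 + 0 = 16, q_0 = 16*0 + 1 = 1.
  i=1: a_1=4, p_1 = 4*16 + 1 = 65, q_1 = 4*1 + 0 = 4.
Check: 65^2 - 264*4^2 = 4225 - 4224 = 1, so (x, y) = (65, 4) solves the equation, and by the theorem it is the least positive solution.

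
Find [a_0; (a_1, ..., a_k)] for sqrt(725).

[26; (1, 12, 2, 12, 1, 52)]

Write x_i = (sqrt(725) + m_i)/d_i with (m_0, d_0) = (0, 1). a_0 = floor(sqrt(725)) = 26, since 26^2 = 676 <= 725 < 729 = 27^2.
Iterate m_{i+1} = d_i*a_i - m_i, d_{i+1} = (725 - m_{i+1}^2)/d_i, a_{i+1} = floor((a_0 + m_{i+1})/d_{i+1}):
  m_1 = 1*26 - 0 = 26, d_1 = (725 - 26^2)/1 = 49/1 = 49, a_1 = floor((26 + 26)/49) = 1.
  m_2 = 49*1 - 26 = 23, d_2 = (725 - 23^2)/49 = 196/49 = 4, a_2 = floor((26 + 23)/4) = 12.
  m_3 = 4*12 - 23 = 25, d_3 = (725 - 25^2)/4 = 100/4 = 25, a_3 = floor((26 + 25)/25) = 2.
  m_4 = 25*2 - 25 = 25, d_4 = (725 - 25^2)/25 = 100/25 = 4, a_4 = floor((26 + 25)/4) = 12.
  m_5 = 4*12 - 25 = 23, d_5 = (725 - 23^2)/4 = 196/4 = 49, a_5 = floor((26 + 23)/49) = 1.
  m_6 = 49*1 - 23 = 26, d_6 = (725 - 26^2)/49 = 49/49 = 1, a_6 = floor((26 + 26)/1) = 52.
  m_7 = 1*52 - 26 = 26, d_7 = (725 - 26^2)/1 = 49/1 = 49: (m_7, d_7) = (m_1, d_1) = (26, 49), so from here the quotients repeat a_1, ..., a_6; the period length is 6.
Hence the expansion of sqrt(725) is a_0 = 26 followed by the repeating block 1, 12, 2, 12, 1, 52 (period 6).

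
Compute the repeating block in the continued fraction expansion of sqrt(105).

[10; (4, 20)]

Write x_i = (sqrt(105) + m_i)/d_i with (m_0, d_0) = (0, 1). a_0 = floor(sqrt(105)) = 10, since 10^2 = 100 <= 105 < 121 = 11^2.
Iterate m_{i+1} = d_i*a_i - m_i, d_{i+1} = (105 - m_{i+1}^2)/d_i, a_{i+1} = floor((a_0 + m_{i+1})/d_{i+1}):
  m_1 = 1*10 - 0 = 10, d_1 = (105 - 10^2)/1 = 5/1 = 5, a_1 = floor((10 + 10)/5) = 4.
  m_2 = 5*4 - 10 = 10, d_2 = (105 - 10^2)/5 = 5/5 = 1, a_2 = floor((10 + 10)/1) = 20.
  m_3 = 1*20 - 10 = 10, d_3 = (105 - 10^2)/1 = 5/1 = 5: (m_3, d_3) = (m_1, d_1) = (10, 5), so from here the quotients repeat a_1, a_2; the period length is 2.
Hence the expansion of sqrt(105) is a_0 = 10 followed by the repeating block 4, 20 (period 2).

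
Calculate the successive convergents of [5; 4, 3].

Using the convergent recurrence p_i = a_i*p_{i-1} + p_{i-2}, q_i = a_i*q_{i-1} + q_{i-2} with p_{-2}=0, p_{-1}=1, q_{-2}=1, q_{-1}=0:
  i=0: a_0=5, p_0 = 5*1 + 0 = 5, q_0 = 5*0 + 1 = 1.
  i=1: a_1=4, p_1 = 4*5 + 1 = 21, q_1 = 4*1 + 0 = 4.
  i=2: a_2=3, p_2 = 3*21 + 5 = 68, q_2 = 3*4 + 1 = 13.

5/1, 21/4, 68/13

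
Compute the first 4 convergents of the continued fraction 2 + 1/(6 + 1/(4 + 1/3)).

Using the convergent recurrence p_i = a_i*p_{i-1} + p_{i-2}, q_i = a_i*q_{i-1} + q_{i-2} with p_{-2}=0, p_{-1}=1, q_{-2}=1, q_{-1}=0:
  i=0: a_0=2, p_0 = 2*1 + 0 = 2, q_0 = 2*0 + 1 = 1.
  i=1: a_1=6, p_1 = 6*2 + 1 = 13, q_1 = 6*1 + 0 = 6.
  i=2: a_2=4, p_2 = 4*13 + 2 = 54, q_2 = 4*6 + 1 = 25.
  i=3: a_3=3, p_3 = 3*54 + 13 = 175, q_3 = 3*25 + 6 = 81.

2/1, 13/6, 54/25, 175/81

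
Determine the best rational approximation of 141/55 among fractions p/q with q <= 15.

Expand x = 141/55 as a continued fraction with the Euclidean algorithm:
  141 = 2*55 + 31, so a_0 = 2.
  55 = 1*31 + 24, so a_1 = 1.
  31 = 1*24 + 7, so a_2 = 1.
  24 = 3*7 + 3, so a_3 = 3.
  7 = 2*3 + 1, so a_4 = 2.
  3 = 3*1 + 0, so a_5 = 3.
so x = [2; 1, 1, 3, 2, 3].
Convergents (p_i = a_i*p_{i-1} + p_{i-2}, q_i = a_i*q_{i-1} + q_{i-2} with p_{-2}=0, p_{-1}=1, q_{-2}=1, q_{-1}=0), until the denominator exceeds 15:
  i=0: a_0=2, p_0 = 2*1 + 0 = 2, q_0 = 2*0 + 1 = 1.
  i=1: a_1=1, p_1 = 1*2 + 1 = 3, q_1 = 1*1 + 0 = 1.
  i=2: a_2=1, p_2 = 1*3 + 2 = 5, q_2 = 1*1 + 1 = 2.
  i=3: a_3=3, p_3 = 3*5 + 3 = 18, q_3 = 3*2 + 1 = 7.
  i=4: a_4=2, p_4 = 2*18 + 5 = 41, q_4 = 2*7 + 2 = 16.
q_4 = 16 > 15, so the last convergent with denominator <= 15 is p_3/q_3 = 18/7.
The closest fraction with denominator <= 15 is either p_3/q_3 or the intermediate fraction (k*p_3 + p_2)/(k*q_3 + q_2) with the largest k >= 1 whose denominator stays <= 15; these approach x as k grows, and every other convergent or intermediate fraction in range is farther away.
Largest k: floor((15 - q_2)/q_3) = floor((15 - 2)/7) = 1.
That gives (1*18 + 5)/(1*7 + 2) = 23/9.
Compare the errors: |x - 18/7| = |141*7 - 18*55|/(55*7) = 3/385, and |x - 23/9| = |141*9 - 23*55|/(55*9) = 4/495.
Cross-multiplying, 3*495 = 1485 < 1540 = 4*385, so 3/385 is smaller: the convergent 18/7 is closer to x than 23/9.

18/7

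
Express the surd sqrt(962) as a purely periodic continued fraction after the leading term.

Write x_i = (sqrt(962) + m_i)/d_i with (m_0, d_0) = (0, 1). a_0 = floor(sqrt(962)) = 31, since 31^2 = 961 <= 962 < 1024 = 32^2.
Iterate m_{i+1} = d_i*a_i - m_i, d_{i+1} = (962 - m_{i+1}^2)/d_i, a_{i+1} = floor((a_0 + m_{i+1})/d_{i+1}):
  m_1 = 1*31 - 0 = 31, d_1 = (962 - 31^2)/1 = 1/1 = 1, a_1 = floor((31 + 31)/1) = 62.
  m_2 = 1*62 - 31 = 31, d_2 = (962 - 31^2)/1 = 1/1 = 1: (m_2, d_2) = (m_1, d_1) = (31, 1), so from here the quotient a_1 repeats; the period length is 1.
Hence the expansion of sqrt(962) is a_0 = 31 followed by the repeating block 62 (period 1).

[31; (62)]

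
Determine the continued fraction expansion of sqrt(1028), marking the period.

[32; (16, 64)]

Write x_i = (sqrt(1028) + m_i)/d_i with (m_0, d_0) = (0, 1). a_0 = floor(sqrt(1028)) = 32, since 32^2 = 1024 <= 1028 < 1089 = 33^2.
Iterate m_{i+1} = d_i*a_i - m_i, d_{i+1} = (1028 - m_{i+1}^2)/d_i, a_{i+1} = floor((a_0 + m_{i+1})/d_{i+1}):
  m_1 = 1*32 - 0 = 32, d_1 = (1028 - 32^2)/1 = 4/1 = 4, a_1 = floor((32 + 32)/4) = 16.
  m_2 = 4*16 - 32 = 32, d_2 = (1028 - 32^2)/4 = 4/4 = 1, a_2 = floor((32 + 32)/1) = 64.
  m_3 = 1*64 - 32 = 32, d_3 = (1028 - 32^2)/1 = 4/1 = 4: (m_3, d_3) = (m_1, d_1) = (32, 4), so from here the quotients repeat a_1, a_2; the period length is 2.
Hence the expansion of sqrt(1028) is a_0 = 32 followed by the repeating block 16, 64 (period 2).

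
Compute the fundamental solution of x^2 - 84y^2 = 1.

First expand sqrt(84) as a continued fraction. With x_i = (sqrt(84) + m_i)/d_i and (m_0, d_0) = (0, 1): a_0 = floor(sqrt(84)) = 9, since 9^2 = 81 <= 84 < 100 = 10^2.
Iterate m_{i+1} = d_i*a_i - m_i, d_{i+1} = (84 - m_{i+1}^2)/d_i, a_{i+1} = floor((a_0 + m_{i+1})/d_{i+1}):
  m_1 = 1*9 - 0 = 9, d_1 = (84 - 9^2)/1 = 3/1 = 3, a_1 = floor((9 + 9)/3) = 6.
  m_2 = 3*6 - 9 = 9, d_2 = (84 - 9^2)/3 = 3/3 = 1, a_2 = floor((9 + 9)/1) = 18.
  m_3 = 1*18 - 9 = 9, d_3 = (84 - 9^2)/1 = 3/1 = 3: (m_3, d_3) = (m_1, d_1) = (9, 3), so from here the quotients repeat a_1, a_2; the period length is 2.
So sqrt(84) = [9; (6, 18)] with period length k = 2.
k is even, so the fundamental solution of x^2 - 84y^2 = 1 is (p_{k-1}, q_{k-1}) = (p_1, q_1); compute convergents through index 1.
Convergents (p_i = a_i*p_{i-1} + p_{i-2}, q_i = a_i*q_{i-1} + q_{i-2} with p_{-2}=0, p_{-1}=1, q_{-2}=1, q_{-1}=0):
  i=0: a_0=9, p_0 = 9*1 + 0 = 9, q_0 = 9*0 + 1 = 1.
  i=1: a_1=6, p_1 = 6*9 + 1 = 55, q_1 = 6*1 + 0 = 6.
Check: 55^2 - 84*6^2 = 3025 - 3024 = 1, so (x, y) = (55, 6) solves the equation, and by the theorem it is the least positive solution.

(x, y) = (55, 6)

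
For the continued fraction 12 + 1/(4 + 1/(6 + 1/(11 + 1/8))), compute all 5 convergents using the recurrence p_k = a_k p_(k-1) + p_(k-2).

Using the convergent recurrence p_i = a_i*p_{i-1} + p_{i-2}, q_i = a_i*q_{i-1} + q_{i-2} with p_{-2}=0, p_{-1}=1, q_{-2}=1, q_{-1}=0:
  i=0: a_0=12, p_0 = 12*1 + 0 = 12, q_0 = 12*0 + 1 = 1.
  i=1: a_1=4, p_1 = 4*12 + 1 = 49, q_1 = 4*1 + 0 = 4.
  i=2: a_2=6, p_2 = 6*49 + 12 = 306, q_2 = 6*4 + 1 = 25.
  i=3: a_3=11, p_3 = 11*306 + 49 = 3415, q_3 = 11*25 + 4 = 279.
  i=4: a_4=8, p_4 = 8*3415 + 306 = 27626, q_4 = 8*279 + 25 = 2257.

12/1, 49/4, 306/25, 3415/279, 27626/2257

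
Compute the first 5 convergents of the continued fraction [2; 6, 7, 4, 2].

Using the convergent recurrence p_i = a_i*p_{i-1} + p_{i-2}, q_i = a_i*q_{i-1} + q_{i-2} with p_{-2}=0, p_{-1}=1, q_{-2}=1, q_{-1}=0:
  i=0: a_0=2, p_0 = 2*1 + 0 = 2, q_0 = 2*0 + 1 = 1.
  i=1: a_1=6, p_1 = 6*2 + 1 = 13, q_1 = 6*1 + 0 = 6.
  i=2: a_2=7, p_2 = 7*13 + 2 = 93, q_2 = 7*6 + 1 = 43.
  i=3: a_3=4, p_3 = 4*93 + 13 = 385, q_3 = 4*43 + 6 = 178.
  i=4: a_4=2, p_4 = 2*385 + 93 = 863, q_4 = 2*178 + 43 = 399.

2/1, 13/6, 93/43, 385/178, 863/399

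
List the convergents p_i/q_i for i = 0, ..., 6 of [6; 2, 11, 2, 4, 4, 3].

Using the convergent recurrence p_i = a_i*p_{i-1} + p_{i-2}, q_i = a_i*q_{i-1} + q_{i-2} with p_{-2}=0, p_{-1}=1, q_{-2}=1, q_{-1}=0:
  i=0: a_0=6, p_0 = 6*1 + 0 = 6, q_0 = 6*0 + 1 = 1.
  i=1: a_1=2, p_1 = 2*6 + 1 = 13, q_1 = 2*1 + 0 = 2.
  i=2: a_2=11, p_2 = 11*13 + 6 = 149, q_2 = 11*2 + 1 = 23.
  i=3: a_3=2, p_3 = 2*149 + 13 = 311, q_3 = 2*23 + 2 = 48.
  i=4: a_4=4, p_4 = 4*311 + 149 = 1393, q_4 = 4*48 + 23 = 215.
  i=5: a_5=4, p_5 = 4*1393 + 311 = 5883, q_5 = 4*215 + 48 = 908.
  i=6: a_6=3, p_6 = 3*5883 + 1393 = 19042, q_6 = 3*908 + 215 = 2939.

6/1, 13/2, 149/23, 311/48, 1393/215, 5883/908, 19042/2939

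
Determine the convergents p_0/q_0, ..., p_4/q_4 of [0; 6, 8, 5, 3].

Using the convergent recurrence p_i = a_i*p_{i-1} + p_{i-2}, q_i = a_i*q_{i-1} + q_{i-2} with p_{-2}=0, p_{-1}=1, q_{-2}=1, q_{-1}=0:
  i=0: a_0=0, p_0 = 0*1 + 0 = 0, q_0 = 0*0 + 1 = 1.
  i=1: a_1=6, p_1 = 6*0 + 1 = 1, q_1 = 6*1 + 0 = 6.
  i=2: a_2=8, p_2 = 8*1 + 0 = 8, q_2 = 8*6 + 1 = 49.
  i=3: a_3=5, p_3 = 5*8 + 1 = 41, q_3 = 5*49 + 6 = 251.
  i=4: a_4=3, p_4 = 3*41 + 8 = 131, q_4 = 3*251 + 49 = 802.

0/1, 1/6, 8/49, 41/251, 131/802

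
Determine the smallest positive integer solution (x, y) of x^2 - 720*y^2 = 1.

(x, y) = (161, 6)

First expand sqrt(720) as a continued fraction. With x_i = (sqrt(720) + m_i)/d_i and (m_0, d_0) = (0, 1): a_0 = floor(sqrt(720)) = 26, since 26^2 = 676 <= 720 < 729 = 27^2.
Iterate m_{i+1} = d_i*a_i - m_i, d_{i+1} = (720 - m_{i+1}^2)/d_i, a_{i+1} = floor((a_0 + m_{i+1})/d_{i+1}):
  m_1 = 1*26 - 0 = 26, d_1 = (720 - 26^2)/1 = 44/1 = 44, a_1 = floor((26 + 26)/44) = 1.
  m_2 = 44*1 - 26 = 18, d_2 = (720 - 18^2)/44 = 396/44 = 9, a_2 = floor((26 + 18)/9) = 4.
  m_3 = 9*4 - 18 = 18, d_3 = (720 - 18^2)/9 = 396/9 = 44, a_3 = floor((26 + 18)/44) = 1.
  m_4 = 44*1 - 18 = 26, d_4 = (720 - 26^2)/44 = 44/44 = 1, a_4 = floor((26 + 26)/1) = 52.
  m_5 = 1*52 - 26 = 26, d_5 = (720 - 26^2)/1 = 44/1 = 44: (m_5, d_5) = (m_1, d_1) = (26, 44), so from here the quotients repeat a_1, ..., a_4; the period length is 4.
So sqrt(720) = [26; (1, 4, 1, 52)] with period length k = 4.
k is even, so the fundamental solution of x^2 - 720y^2 = 1 is (p_{k-1}, q_{k-1}) = (p_3, q_3); compute convergents through index 3.
Convergents (p_i = a_i*p_{i-1} + p_{i-2}, q_i = a_i*q_{i-1} + q_{i-2} with p_{-2}=0, p_{-1}=1, q_{-2}=1, q_{-1}=0):
  i=0: a_0=26, p_0 = 26*1 + 0 = 26, q_0 = 26*0 + 1 = 1.
  i=1: a_1=1, p_1 = 1*26 + 1 = 27, q_1 = 1*1 + 0 = 1.
  i=2: a_2=4, p_2 = 4*27 + 26 = 134, q_2 = 4*1 + 1 = 5.
  i=3: a_3=1, p_3 = 1*134 + 27 = 161, q_3 = 1*5 + 1 = 6.
Check: 161^2 - 720*6^2 = 25921 - 25920 = 1, so (x, y) = (161, 6) solves the equation, and by the theorem it is the least positive solution.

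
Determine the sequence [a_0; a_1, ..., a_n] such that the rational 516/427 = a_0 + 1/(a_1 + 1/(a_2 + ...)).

Run the Euclidean algorithm on 516 and 427; the successive quotients are the partial quotients a_0, a_1, ... (each step inverts the fractional part left over by the previous one):
  516 = 1*427 + 89, so a_0 = 1.
  427 = 4*89 + 71, so a_1 = 4.
  89 = 1*71 + 18, so a_2 = 1.
  71 = 3*18 + 17, so a_3 = 3.
  18 = 1*17 + 1, so a_4 = 1.
  17 = 17*1 + 0, so a_5 = 17.
The remainder reaches 0 after 6 divisions, so the expansion has 6 partial quotients, read off in order.

[1; 4, 1, 3, 1, 17]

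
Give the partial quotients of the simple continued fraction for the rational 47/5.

Run the Euclidean algorithm on 47 and 5; the successive quotients are the partial quotients a_0, a_1, ... (each step inverts the fractional part left over by the previous one):
  47 = 9*5 + 2, so a_0 = 9.
  5 = 2*2 + 1, so a_1 = 2.
  2 = 2*1 + 0, so a_2 = 2.
The remainder reaches 0 after 3 divisions, so the expansion has 3 partial quotients, read off in order.

[9; 2, 2]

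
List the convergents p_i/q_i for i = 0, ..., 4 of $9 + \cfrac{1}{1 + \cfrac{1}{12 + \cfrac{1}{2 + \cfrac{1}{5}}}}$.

9/1, 10/1, 129/13, 268/27, 1469/148

Using the convergent recurrence p_i = a_i*p_{i-1} + p_{i-2}, q_i = a_i*q_{i-1} + q_{i-2} with p_{-2}=0, p_{-1}=1, q_{-2}=1, q_{-1}=0:
  i=0: a_0=9, p_0 = 9*1 + 0 = 9, q_0 = 9*0 + 1 = 1.
  i=1: a_1=1, p_1 = 1*9 + 1 = 10, q_1 = 1*1 + 0 = 1.
  i=2: a_2=12, p_2 = 12*10 + 9 = 129, q_2 = 12*1 + 1 = 13.
  i=3: a_3=2, p_3 = 2*129 + 10 = 268, q_3 = 2*13 + 1 = 27.
  i=4: a_4=5, p_4 = 5*268 + 129 = 1469, q_4 = 5*27 + 13 = 148.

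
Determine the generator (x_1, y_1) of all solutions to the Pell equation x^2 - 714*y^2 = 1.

(x, y) = (4115, 154)

First expand sqrt(714) as a continued fraction. With x_i = (sqrt(714) + m_i)/d_i and (m_0, d_0) = (0, 1): a_0 = floor(sqrt(714)) = 26, since 26^2 = 676 <= 714 < 729 = 27^2.
Iterate m_{i+1} = d_i*a_i - m_i, d_{i+1} = (714 - m_{i+1}^2)/d_i, a_{i+1} = floor((a_0 + m_{i+1})/d_{i+1}):
  m_1 = 1*26 - 0 = 26, d_1 = (714 - 26^2)/1 = 38/1 = 38, a_1 = floor((26 + 26)/38) = 1.
  m_2 = 38*1 - 26 = 12, d_2 = (714 - 12^2)/38 = 570/38 = 15, a_2 = floor((26 + 12)/15) = 2.
  m_3 = 15*2 - 12 = 18, d_3 = (714 - 18^2)/15 = 390/15 = 26, a_3 = floor((26 + 18)/26) = 1.
  m_4 = 26*1 - 18 = 8, d_4 = (714 - 8^2)/26 = 650/26 = 25, a_4 = floor((26 + 8)/25) = 1.
  m_5 = 25*1 - 8 = 17, d_5 = (714 - 17^2)/25 = 425/25 = 17, a_5 = floor((26 + 17)/17) = 2.
  m_6 = 17*2 - 17 = 17, d_6 = (714 - 17^2)/17 = 425/17 = 25, a_6 = floor((26 + 17)/25) = 1.
  m_7 = 25*1 - 17 = 8, d_7 = (714 - 8^2)/25 = 650/25 = 26, a_7 = floor((26 + 8)/26) = 1.
  m_8 = 26*1 - 8 = 18, d_8 = (714 - 18^2)/26 = 390/26 = 15, a_8 = floor((26 + 18)/15) = 2.
  m_9 = 15*2 - 18 = 12, d_9 = (714 - 12^2)/15 = 570/15 = 38, a_9 = floor((26 + 12)/38) = 1.
  m_10 = 38*1 - 12 = 26, d_10 = (714 - 26^2)/38 = 38/38 = 1, a_10 = floor((26 + 26)/1) = 52.
  m_11 = 1*52 - 26 = 26, d_11 = (714 - 26^2)/1 = 38/1 = 38: (m_11, d_11) = (m_1, d_1) = (26, 38), so from here the quotients repeat a_1, ..., a_10; the period length is 10.
So sqrt(714) = [26; (1, 2, 1, 1, 2, 1, 1, 2, 1, 52)] with period length k = 10.
k is even, so the fundamental solution of x^2 - 714y^2 = 1 is (p_{k-1}, q_{k-1}) = (p_9, q_9); compute convergents through index 9.
Convergents (p_i = a_i*p_{i-1} + p_{i-2}, q_i = a_i*q_{i-1} + q_{i-2} with p_{-2}=0, p_{-1}=1, q_{-2}=1, q_{-1}=0):
  i=0: a_0=26, p_0 = 26*1 + 0 = 26, q_0 = 26*0 + 1 = 1.
  i=1: a_1=1, p_1 = 1*26 + 1 = 27, q_1 = 1*1 + 0 = 1.
  i=2: a_2=2, p_2 = 2*27 + 26 = 80, q_2 = 2*1 + 1 = 3.
  i=3: a_3=1, p_3 = 1*80 + 27 = 107, q_3 = 1*3 + 1 = 4.
  i=4: a_4=1, p_4 = 1*107 + 80 = 187, q_4 = 1*4 + 3 = 7.
  i=5: a_5=2, p_5 = 2*187 + 107 = 481, q_5 = 2*7 + 4 = 18.
  i=6: a_6=1, p_6 = 1*481 + 187 = 668, q_6 = 1*18 + 7 = 25.
  i=7: a_7=1, p_7 = 1*668 + 481 = 1149, q_7 = 1*25 + 18 = 43.
  i=8: a_8=2, p_8 = 2*1149 + 668 = 2966, q_8 = 2*43 + 25 = 111.
  i=9: a_9=1, p_9 = 1*2966 + 1149 = 4115, q_9 = 1*111 + 43 = 154.
Check: 4115^2 - 714*154^2 = 16933225 - 16933224 = 1, so (x, y) = (4115, 154) solves the equation, and by the theorem it is the least positive solution.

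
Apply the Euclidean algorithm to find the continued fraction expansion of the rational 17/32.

[0; 1, 1, 7, 2]

Run the Euclidean algorithm on 17 and 32; the successive quotients are the partial quotients a_0, a_1, ... (each step inverts the fractional part left over by the previous one):
  17 = 0*32 + 17, so a_0 = 0.
  32 = 1*17 + 15, so a_1 = 1.
  17 = 1*15 + 2, so a_2 = 1.
  15 = 7*2 + 1, so a_3 = 7.
  2 = 2*1 + 0, so a_4 = 2.
The remainder reaches 0 after 5 divisions, so the expansion has 5 partial quotients, read off in order.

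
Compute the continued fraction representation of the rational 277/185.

[1; 2, 92]

Run the Euclidean algorithm on 277 and 185; the successive quotients are the partial quotients a_0, a_1, ... (each step inverts the fractional part left over by the previous one):
  277 = 1*185 + 92, so a_0 = 1.
  185 = 2*92 + 1, so a_1 = 2.
  92 = 92*1 + 0, so a_2 = 92.
The remainder reaches 0 after 3 divisions, so the expansion has 3 partial quotients, read off in order.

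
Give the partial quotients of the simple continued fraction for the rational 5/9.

[0; 1, 1, 4]

Run the Euclidean algorithm on 5 and 9; the successive quotients are the partial quotients a_0, a_1, ... (each step inverts the fractional part left over by the previous one):
  5 = 0*9 + 5, so a_0 = 0.
  9 = 1*5 + 4, so a_1 = 1.
  5 = 1*4 + 1, so a_2 = 1.
  4 = 4*1 + 0, so a_3 = 4.
The remainder reaches 0 after 4 divisions, so the expansion has 4 partial quotients, read off in order.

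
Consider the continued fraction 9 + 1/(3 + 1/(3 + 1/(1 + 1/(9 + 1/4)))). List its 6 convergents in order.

9/1, 28/3, 93/10, 121/13, 1182/127, 4849/521

Using the convergent recurrence p_i = a_i*p_{i-1} + p_{i-2}, q_i = a_i*q_{i-1} + q_{i-2} with p_{-2}=0, p_{-1}=1, q_{-2}=1, q_{-1}=0:
  i=0: a_0=9, p_0 = 9*1 + 0 = 9, q_0 = 9*0 + 1 = 1.
  i=1: a_1=3, p_1 = 3*9 + 1 = 28, q_1 = 3*1 + 0 = 3.
  i=2: a_2=3, p_2 = 3*28 + 9 = 93, q_2 = 3*3 + 1 = 10.
  i=3: a_3=1, p_3 = 1*93 + 28 = 121, q_3 = 1*10 + 3 = 13.
  i=4: a_4=9, p_4 = 9*121 + 93 = 1182, q_4 = 9*13 + 10 = 127.
  i=5: a_5=4, p_5 = 4*1182 + 121 = 4849, q_5 = 4*127 + 13 = 521.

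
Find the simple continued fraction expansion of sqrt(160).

[12; (1, 1, 1, 5, 1, 1, 1, 24)]

Write x_i = (sqrt(160) + m_i)/d_i with (m_0, d_0) = (0, 1). a_0 = floor(sqrt(160)) = 12, since 12^2 = 144 <= 160 < 169 = 13^2.
Iterate m_{i+1} = d_i*a_i - m_i, d_{i+1} = (160 - m_{i+1}^2)/d_i, a_{i+1} = floor((a_0 + m_{i+1})/d_{i+1}):
  m_1 = 1*12 - 0 = 12, d_1 = (160 - 12^2)/1 = 16/1 = 16, a_1 = floor((12 + 12)/16) = 1.
  m_2 = 16*1 - 12 = 4, d_2 = (160 - 4^2)/16 = 144/16 = 9, a_2 = floor((12 + 4)/9) = 1.
  m_3 = 9*1 - 4 = 5, d_3 = (160 - 5^2)/9 = 135/9 = 15, a_3 = floor((12 + 5)/15) = 1.
  m_4 = 15*1 - 5 = 10, d_4 = (160 - 10^2)/15 = 60/15 = 4, a_4 = floor((12 + 10)/4) = 5.
  m_5 = 4*5 - 10 = 10, d_5 = (160 - 10^2)/4 = 60/4 = 15, a_5 = floor((12 + 10)/15) = 1.
  m_6 = 15*1 - 10 = 5, d_6 = (160 - 5^2)/15 = 135/15 = 9, a_6 = floor((12 + 5)/9) = 1.
  m_7 = 9*1 - 5 = 4, d_7 = (160 - 4^2)/9 = 144/9 = 16, a_7 = floor((12 + 4)/16) = 1.
  m_8 = 16*1 - 4 = 12, d_8 = (160 - 12^2)/16 = 16/16 = 1, a_8 = floor((12 + 12)/1) = 24.
  m_9 = 1*24 - 12 = 12, d_9 = (160 - 12^2)/1 = 16/1 = 16: (m_9, d_9) = (m_1, d_1) = (12, 16), so from here the quotients repeat a_1, ..., a_8; the period length is 8.
Hence the expansion of sqrt(160) is a_0 = 12 followed by the repeating block 1, 1, 1, 5, 1, 1, 1, 24 (period 8).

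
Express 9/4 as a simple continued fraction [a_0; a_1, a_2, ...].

[2; 4]

Run the Euclidean algorithm on 9 and 4; the successive quotients are the partial quotients a_0, a_1, ... (each step inverts the fractional part left over by the previous one):
  9 = 2*4 + 1, so a_0 = 2.
  4 = 4*1 + 0, so a_1 = 4.
The remainder reaches 0 after 2 divisions, so the expansion has 2 partial quotients, read off in order.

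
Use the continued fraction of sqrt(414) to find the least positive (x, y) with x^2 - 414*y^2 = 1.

(x, y) = (24335, 1196)

First expand sqrt(414) as a continued fraction. With x_i = (sqrt(414) + m_i)/d_i and (m_0, d_0) = (0, 1): a_0 = floor(sqrt(414)) = 20, since 20^2 = 400 <= 414 < 441 = 21^2.
Iterate m_{i+1} = d_i*a_i - m_i, d_{i+1} = (414 - m_{i+1}^2)/d_i, a_{i+1} = floor((a_0 + m_{i+1})/d_{i+1}):
  m_1 = 1*20 - 0 = 20, d_1 = (414 - 20^2)/1 = 14/1 = 14, a_1 = floor((20 + 20)/14) = 2.
  m_2 = 14*2 - 20 = 8, d_2 = (414 - 8^2)/14 = 350/14 = 25, a_2 = floor((20 + 8)/25) = 1.
  m_3 = 25*1 - 8 = 17, d_3 = (414 - 17^2)/25 = 125/25 = 5, a_3 = floor((20 + 17)/5) = 7.
  m_4 = 5*7 - 17 = 18, d_4 = (414 - 18^2)/5 = 90/5 = 18, a_4 = floor((20 + 18)/18) = 2.
  m_5 = 18*2 - 18 = 18, d_5 = (414 - 18^2)/18 = 90/18 = 5, a_5 = floor((20 + 18)/5) = 7.
  m_6 = 5*7 - 18 = 17, d_6 = (414 - 17^2)/5 = 125/5 = 25, a_6 = floor((20 + 17)/25) = 1.
  m_7 = 25*1 - 17 = 8, d_7 = (414 - 8^2)/25 = 350/25 = 14, a_7 = floor((20 + 8)/14) = 2.
  m_8 = 14*2 - 8 = 20, d_8 = (414 - 20^2)/14 = 14/14 = 1, a_8 = floor((20 + 20)/1) = 40.
  m_9 = 1*40 - 20 = 20, d_9 = (414 - 20^2)/1 = 14/1 = 14: (m_9, d_9) = (m_1, d_1) = (20, 14), so from here the quotients repeat a_1, ..., a_8; the period length is 8.
So sqrt(414) = [20; (2, 1, 7, 2, 7, 1, 2, 40)] with period length k = 8.
k is even, so the fundamental solution of x^2 - 414y^2 = 1 is (p_{k-1}, q_{k-1}) = (p_7, q_7); compute convergents through index 7.
Convergents (p_i = a_i*p_{i-1} + p_{i-2}, q_i = a_i*q_{i-1} + q_{i-2} with p_{-2}=0, p_{-1}=1, q_{-2}=1, q_{-1}=0):
  i=0: a_0=20, p_0 = 20*1 + 0 = 20, q_0 = 20*0 + 1 = 1.
  i=1: a_1=2, p_1 = 2*20 + 1 = 41, q_1 = 2*1 + 0 = 2.
  i=2: a_2=1, p_2 = 1*41 + 20 = 61, q_2 = 1*2 + 1 = 3.
  i=3: a_3=7, p_3 = 7*61 + 41 = 468, q_3 = 7*3 + 2 = 23.
  i=4: a_4=2, p_4 = 2*468 + 61 = 997, q_4 = 2*23 + 3 = 49.
  i=5: a_5=7, p_5 = 7*997 + 468 = 7447, q_5 = 7*49 + 23 = 366.
  i=6: a_6=1, p_6 = 1*7447 + 997 = 8444, q_6 = 1*366 + 49 = 415.
  i=7: a_7=2, p_7 = 2*8444 + 7447 = 24335, q_7 = 2*415 + 366 = 1196.
Check: 24335^2 - 414*1196^2 = 592192225 - 592192224 = 1, so (x, y) = (24335, 1196) solves the equation, and by the theorem it is the least positive solution.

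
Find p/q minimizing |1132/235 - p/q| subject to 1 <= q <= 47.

53/11

Expand x = 1132/235 as a continued fraction with the Euclidean algorithm:
  1132 = 4*235 + 192, so a_0 = 4.
  235 = 1*192 + 43, so a_1 = 1.
  192 = 4*43 + 20, so a_2 = 4.
  43 = 2*20 + 3, so a_3 = 2.
  20 = 6*3 + 2, so a_4 = 6.
  3 = 1*2 + 1, so a_5 = 1.
  2 = 2*1 + 0, so a_6 = 2.
so x = [4; 1, 4, 2, 6, 1, 2].
Convergents (p_i = a_i*p_{i-1} + p_{i-2}, q_i = a_i*q_{i-1} + q_{i-2} with p_{-2}=0, p_{-1}=1, q_{-2}=1, q_{-1}=0), until the denominator exceeds 47:
  i=0: a_0=4, p_0 = 4*1 + 0 = 4, q_0 = 4*0 + 1 = 1.
  i=1: a_1=1, p_1 = 1*4 + 1 = 5, q_1 = 1*1 + 0 = 1.
  i=2: a_2=4, p_2 = 4*5 + 4 = 24, q_2 = 4*1 + 1 = 5.
  i=3: a_3=2, p_3 = 2*24 + 5 = 53, q_3 = 2*5 + 1 = 11.
  i=4: a_4=6, p_4 = 6*53 + 24 = 342, q_4 = 6*11 + 5 = 71.
q_4 = 71 > 47, so the last convergent with denominator <= 47 is p_3/q_3 = 53/11.
The closest fraction with denominator <= 47 is either p_3/q_3 or the intermediate fraction (k*p_3 + p_2)/(k*q_3 + q_2) with the largest k >= 1 whose denominator stays <= 47; these approach x as k grows, and every other convergent or intermediate fraction in range is farther away.
Largest k: floor((47 - q_2)/q_3) = floor((47 - 5)/11) = 3.
That gives (3*53 + 24)/(3*11 + 5) = 183/38.
Compare the errors: |x - 53/11| = |1132*11 - 53*235|/(235*11) = 3/2585, and |x - 183/38| = |1132*38 - 183*235|/(235*38) = 11/8930.
Cross-multiplying, 3*8930 = 26790 < 28435 = 11*2585, so 3/2585 is smaller: the convergent 53/11 is closer to x than 183/38.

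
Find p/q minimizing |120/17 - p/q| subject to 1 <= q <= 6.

7/1

Expand x = 120/17 as a continued fraction with the Euclidean algorithm:
  120 = 7*17 + 1, so a_0 = 7.
  17 = 17*1 + 0, so a_1 = 17.
so x = [7; 17].
Convergents (p_i = a_i*p_{i-1} + p_{i-2}, q_i = a_i*q_{i-1} + q_{i-2} with p_{-2}=0, p_{-1}=1, q_{-2}=1, q_{-1}=0), until the denominator exceeds 6:
  i=0: a_0=7, p_0 = 7*1 + 0 = 7, q_0 = 7*0 + 1 = 1.
  i=1: a_1=17, p_1 = 17*7 + 1 = 120, q_1 = 17*1 + 0 = 17.
q_1 = 17 > 6, so the last convergent with denominator <= 6 is p_0/q_0 = 7/1.
The closest fraction with denominator <= 6 is either p_0/q_0 or the intermediate fraction (k*p_0 + p_{-1})/(k*q_0 + q_{-1}) with the largest k >= 1 whose denominator stays <= 6; these approach x as k grows, and every other convergent or intermediate fraction in range is farther away.
Largest k: floor((6 - q_{-1})/q_0) = floor((6 - 0)/1) = 6 (using the seeds p_{-1} = 1, q_{-1} = 0).
That gives (6*7 + 1)/(6*1 + 0) = 43/6.
Compare the errors: |x - 7/1| = |120*1 - 7*17|/(17*1) = 1/17, and |x - 43/6| = |120*6 - 43*17|/(17*6) = 11/102.
Cross-multiplying, 1*102 = 102 < 187 = 11*17, so 1/17 is smaller: the convergent 7/1 is closer to x than 43/6.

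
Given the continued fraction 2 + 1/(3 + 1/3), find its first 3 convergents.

Using the convergent recurrence p_i = a_i*p_{i-1} + p_{i-2}, q_i = a_i*q_{i-1} + q_{i-2} with p_{-2}=0, p_{-1}=1, q_{-2}=1, q_{-1}=0:
  i=0: a_0=2, p_0 = 2*1 + 0 = 2, q_0 = 2*0 + 1 = 1.
  i=1: a_1=3, p_1 = 3*2 + 1 = 7, q_1 = 3*1 + 0 = 3.
  i=2: a_2=3, p_2 = 3*7 + 2 = 23, q_2 = 3*3 + 1 = 10.

2/1, 7/3, 23/10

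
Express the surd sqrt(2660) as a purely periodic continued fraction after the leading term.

Write x_i = (sqrt(2660) + m_i)/d_i with (m_0, d_0) = (0, 1). a_0 = floor(sqrt(2660)) = 51, since 51^2 = 2601 <= 2660 < 2704 = 52^2.
Iterate m_{i+1} = d_i*a_i - m_i, d_{i+1} = (2660 - m_{i+1}^2)/d_i, a_{i+1} = floor((a_0 + m_{i+1})/d_{i+1}):
  m_1 = 1*51 - 0 = 51, d_1 = (2660 - 51^2)/1 = 59/1 = 59, a_1 = floor((51 + 51)/59) = 1.
  m_2 = 59*1 - 51 = 8, d_2 = (2660 - 8^2)/59 = 2596/59 = 44, a_2 = floor((51 + 8)/44) = 1.
  m_3 = 44*1 - 8 = 36, d_3 = (2660 - 36^2)/44 = 1364/44 = 31, a_3 = floor((51 + 36)/31) = 2.
  m_4 = 31*2 - 36 = 26, d_4 = (2660 - 26^2)/31 = 1984/31 = 64, a_4 = floor((51 + 26)/64) = 1.
  m_5 = 64*1 - 26 = 38, d_5 = (2660 - 38^2)/64 = 1216/64 = 19, a_5 = floor((51 + 38)/19) = 4.
  m_6 = 19*4 - 38 = 38, d_6 = (2660 - 38^2)/19 = 1216/19 = 64, a_6 = floor((51 + 38)/64) = 1.
  m_7 = 64*1 - 38 = 26, d_7 = (2660 - 26^2)/64 = 1984/64 = 31, a_7 = floor((51 + 26)/31) = 2.
  m_8 = 31*2 - 26 = 36, d_8 = (2660 - 36^2)/31 = 1364/31 = 44, a_8 = floor((51 + 36)/44) = 1.
  m_9 = 44*1 - 36 = 8, d_9 = (2660 - 8^2)/44 = 2596/44 = 59, a_9 = floor((51 + 8)/59) = 1.
  m_10 = 59*1 - 8 = 51, d_10 = (2660 - 51^2)/59 = 59/59 = 1, a_10 = floor((51 + 51)/1) = 102.
  m_11 = 1*102 - 51 = 51, d_11 = (2660 - 51^2)/1 = 59/1 = 59: (m_11, d_11) = (m_1, d_1) = (51, 59), so from here the quotients repeat a_1, ..., a_10; the period length is 10.
Hence the expansion of sqrt(2660) is a_0 = 51 followed by the repeating block 1, 1, 2, 1, 4, 1, 2, 1, 1, 102 (period 10).

[51; (1, 1, 2, 1, 4, 1, 2, 1, 1, 102)]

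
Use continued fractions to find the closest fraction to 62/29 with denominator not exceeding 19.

32/15

Expand x = 62/29 as a continued fraction with the Euclidean algorithm:
  62 = 2*29 + 4, so a_0 = 2.
  29 = 7*4 + 1, so a_1 = 7.
  4 = 4*1 + 0, so a_2 = 4.
so x = [2; 7, 4].
Convergents (p_i = a_i*p_{i-1} + p_{i-2}, q_i = a_i*q_{i-1} + q_{i-2} with p_{-2}=0, p_{-1}=1, q_{-2}=1, q_{-1}=0), until the denominator exceeds 19:
  i=0: a_0=2, p_0 = 2*1 + 0 = 2, q_0 = 2*0 + 1 = 1.
  i=1: a_1=7, p_1 = 7*2 + 1 = 15, q_1 = 7*1 + 0 = 7.
  i=2: a_2=4, p_2 = 4*15 + 2 = 62, q_2 = 4*7 + 1 = 29.
q_2 = 29 > 19, so the last convergent with denominator <= 19 is p_1/q_1 = 15/7.
The closest fraction with denominator <= 19 is either p_1/q_1 or the intermediate fraction (k*p_1 + p_0)/(k*q_1 + q_0) with the largest k >= 1 whose denominator stays <= 19; these approach x as k grows, and every other convergent or intermediate fraction in range is farther away.
Largest k: floor((19 - q_0)/q_1) = floor((19 - 1)/7) = 2.
That gives (2*15 + 2)/(2*7 + 1) = 32/15.
Compare the errors: |x - 15/7| = |62*7 - 15*29|/(29*7) = 1/203, and |x - 32/15| = |62*15 - 32*29|/(29*15) = 2/435.
Cross-multiplying, 2*203 = 406 < 435 = 1*435, so 2/435 is smaller: the intermediate fraction 32/15 is closer to x than 15/7.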